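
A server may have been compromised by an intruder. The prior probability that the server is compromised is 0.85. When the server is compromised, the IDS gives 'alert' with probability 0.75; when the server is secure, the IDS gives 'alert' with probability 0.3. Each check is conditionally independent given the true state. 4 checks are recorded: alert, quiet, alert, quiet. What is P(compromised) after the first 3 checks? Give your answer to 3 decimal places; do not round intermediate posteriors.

0.927

After 'alert': P(compromised) = 0.75·0.8500 / (0.75·0.8500 + 0.3·0.1500) ≈ 0.9341
After 'quiet': P(compromised) = 0.25·0.9341 / (0.25·0.9341 + 0.7·0.0659) ≈ 0.8350
After 'alert': P(compromised) = 0.75·0.8350 / (0.75·0.8350 + 0.3·0.1650) ≈ 0.9267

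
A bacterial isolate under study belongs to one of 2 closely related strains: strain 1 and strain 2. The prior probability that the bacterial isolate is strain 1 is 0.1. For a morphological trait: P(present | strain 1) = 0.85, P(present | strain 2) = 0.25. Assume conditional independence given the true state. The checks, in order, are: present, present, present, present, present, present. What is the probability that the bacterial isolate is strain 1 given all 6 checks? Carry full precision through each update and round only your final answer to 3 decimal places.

Apply Bayes' rule sequentially, carrying P(strain 1) forward.
After 'present': P(strain 1) = 0.85·0.1000 / (0.85·0.1000 + 0.25·0.9000) ≈ 0.2742
After 'present': P(strain 1) = 0.85·0.2742 / (0.85·0.2742 + 0.25·0.7258) ≈ 0.5623
After 'present': P(strain 1) = 0.85·0.5623 / (0.85·0.5623 + 0.25·0.4377) ≈ 0.8137
After 'present': P(strain 1) = 0.85·0.8137 / (0.85·0.8137 + 0.25·0.1863) ≈ 0.9369
After 'present': P(strain 1) = 0.85·0.9369 / (0.85·0.9369 + 0.25·0.0631) ≈ 0.9806
After 'present': P(strain 1) = 0.85·0.9806 / (0.85·0.9806 + 0.25·0.0194) ≈ 0.9942

0.994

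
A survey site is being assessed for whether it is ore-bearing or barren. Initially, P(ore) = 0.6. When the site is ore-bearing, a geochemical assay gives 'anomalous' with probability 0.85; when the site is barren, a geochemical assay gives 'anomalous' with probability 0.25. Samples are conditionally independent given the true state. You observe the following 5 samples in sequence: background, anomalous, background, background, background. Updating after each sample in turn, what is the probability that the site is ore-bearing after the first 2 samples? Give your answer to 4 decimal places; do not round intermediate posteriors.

0.5050

After 'background': P(ore) = 0.15·0.6000 / (0.15·0.6000 + 0.75·0.4000) ≈ 0.2308
After 'anomalous': P(ore) = 0.85·0.2308 / (0.85·0.2308 + 0.25·0.7692) ≈ 0.5050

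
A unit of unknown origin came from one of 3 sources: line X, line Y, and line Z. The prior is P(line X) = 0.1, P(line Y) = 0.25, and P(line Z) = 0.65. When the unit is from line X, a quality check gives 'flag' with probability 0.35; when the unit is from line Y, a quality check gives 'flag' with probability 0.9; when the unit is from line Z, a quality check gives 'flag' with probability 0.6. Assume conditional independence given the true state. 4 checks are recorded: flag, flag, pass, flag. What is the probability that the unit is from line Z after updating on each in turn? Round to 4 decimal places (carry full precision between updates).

After 'flag': normaliser = 0.35·0.1000 + 0.9·0.2500 + 0.6·0.6500; P(line X) ≈ 0.0538, P(line Y) ≈ 0.3462, P(line Z) ≈ 0.6000
After 'flag': normaliser = 0.35·0.0538 + 0.9·0.3462 + 0.6·0.6000; P(line X) ≈ 0.0273, P(line Y) ≈ 0.4513, P(line Z) ≈ 0.5214
After 'pass': normaliser = 0.65·0.0273 + 0.1·0.4513 + 0.4·0.5214; P(line X) ≈ 0.0654, P(line Y) ≈ 0.1662, P(line Z) ≈ 0.7684
After 'flag': normaliser = 0.35·0.0654 + 0.9·0.1662 + 0.6·0.7684; P(line X) ≈ 0.0361, P(line Y) ≈ 0.2362, P(line Z) ≈ 0.7277

0.7277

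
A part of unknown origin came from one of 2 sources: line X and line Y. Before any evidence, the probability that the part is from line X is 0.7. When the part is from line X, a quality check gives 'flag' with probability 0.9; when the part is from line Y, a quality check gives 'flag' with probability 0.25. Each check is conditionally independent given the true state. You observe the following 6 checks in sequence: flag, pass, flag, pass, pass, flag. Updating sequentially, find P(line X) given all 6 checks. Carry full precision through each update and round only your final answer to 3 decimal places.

After 'flag': P(line X) = 0.9·0.7000 / (0.9·0.7000 + 0.25·0.3000) ≈ 0.8936
After 'pass': P(line X) = 0.1·0.8936 / (0.1·0.8936 + 0.75·0.1064) ≈ 0.5283
After 'flag': P(line X) = 0.9·0.5283 / (0.9·0.5283 + 0.25·0.4717) ≈ 0.8013
After 'pass': P(line X) = 0.1·0.8013 / (0.1·0.8013 + 0.75·0.1987) ≈ 0.3496
After 'pass': P(line X) = 0.1·0.3496 / (0.1·0.3496 + 0.75·0.6504) ≈ 0.0669
After 'flag': P(line X) = 0.9·0.0669 / (0.9·0.0669 + 0.25·0.9331) ≈ 0.2051

0.205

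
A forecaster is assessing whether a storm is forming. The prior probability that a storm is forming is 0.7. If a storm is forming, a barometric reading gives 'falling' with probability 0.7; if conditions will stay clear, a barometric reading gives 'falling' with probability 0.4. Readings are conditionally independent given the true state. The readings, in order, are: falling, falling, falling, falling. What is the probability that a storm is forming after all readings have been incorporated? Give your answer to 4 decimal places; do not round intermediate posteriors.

0.9563

After 'falling': P(storm) = 0.7·0.7000 / (0.7·0.7000 + 0.4·0.3000) ≈ 0.8033
After 'falling': P(storm) = 0.7·0.8033 / (0.7·0.8033 + 0.4·0.1967) ≈ 0.8772
After 'falling': P(storm) = 0.7·0.8772 / (0.7·0.8772 + 0.4·0.1228) ≈ 0.9260
After 'falling': P(storm) = 0.7·0.9260 / (0.7·0.9260 + 0.4·0.0740) ≈ 0.9563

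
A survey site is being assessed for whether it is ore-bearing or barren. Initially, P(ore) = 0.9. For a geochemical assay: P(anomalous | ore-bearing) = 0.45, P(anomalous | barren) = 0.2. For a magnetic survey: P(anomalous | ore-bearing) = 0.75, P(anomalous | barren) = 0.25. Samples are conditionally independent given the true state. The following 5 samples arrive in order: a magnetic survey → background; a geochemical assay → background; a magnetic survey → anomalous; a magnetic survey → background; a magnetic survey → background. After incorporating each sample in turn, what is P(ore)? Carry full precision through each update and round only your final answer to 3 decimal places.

Each posterior becomes the prior for the next update.
After a magnetic survey='background': P(ore) = 0.25·0.9000 / (0.25·0.9000 + 0.75·0.1000) ≈ 0.7500
After a geochemical assay='background': P(ore) = 0.55·0.7500 / (0.55·0.7500 + 0.8·0.2500) ≈ 0.6735
After a magnetic survey='anomalous': P(ore) = 0.75·0.6735 / (0.75·0.6735 + 0.25·0.3265) ≈ 0.8609
After a magnetic survey='background': P(ore) = 0.25·0.8609 / (0.25·0.8609 + 0.75·0.1391) ≈ 0.6735
After a magnetic survey='background': P(ore) = 0.25·0.6735 / (0.25·0.6735 + 0.75·0.3265) ≈ 0.4074

0.407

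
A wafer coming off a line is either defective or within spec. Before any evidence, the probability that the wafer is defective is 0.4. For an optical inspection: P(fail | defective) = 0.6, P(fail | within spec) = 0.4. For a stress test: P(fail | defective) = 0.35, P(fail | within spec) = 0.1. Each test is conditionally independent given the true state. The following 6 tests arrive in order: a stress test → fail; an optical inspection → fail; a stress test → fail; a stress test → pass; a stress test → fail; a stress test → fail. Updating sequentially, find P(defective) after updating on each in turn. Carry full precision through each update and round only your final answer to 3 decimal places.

Apply Bayes' rule sequentially, carrying P(defective) forward.
After a stress test='fail': P(defective) = 0.35·0.4000 / (0.35·0.4000 + 0.1·0.6000) ≈ 0.7000
After an optical inspection='fail': P(defective) = 0.6·0.7000 / (0.6·0.7000 + 0.4·0.3000) ≈ 0.7778
After a stress test='fail': P(defective) = 0.35·0.7778 / (0.35·0.7778 + 0.1·0.2222) ≈ 0.9245
After a stress test='pass': P(defective) = 0.65·0.9245 / (0.65·0.9245 + 0.9·0.0755) ≈ 0.8984
After a stress test='fail': P(defective) = 0.35·0.8984 / (0.35·0.8984 + 0.1·0.1016) ≈ 0.9687
After a stress test='fail': P(defective) = 0.35·0.9687 / (0.35·0.9687 + 0.1·0.0313) ≈ 0.9909

0.991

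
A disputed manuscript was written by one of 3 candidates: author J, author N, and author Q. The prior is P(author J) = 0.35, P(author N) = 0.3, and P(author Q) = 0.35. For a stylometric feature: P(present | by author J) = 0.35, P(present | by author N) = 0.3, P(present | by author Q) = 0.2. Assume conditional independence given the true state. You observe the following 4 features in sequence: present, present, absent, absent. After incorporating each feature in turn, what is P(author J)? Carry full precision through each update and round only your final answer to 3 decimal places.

0.449

After 'present': normaliser = 0.35·0.3500 + 0.3·0.3000 + 0.2·0.3500; P(author J) ≈ 0.4336, P(author N) ≈ 0.3186, P(author Q) ≈ 0.2478
After 'present': normaliser = 0.35·0.4336 + 0.3·0.3186 + 0.2·0.2478; P(author J) ≈ 0.5112, P(author N) ≈ 0.3219, P(author Q) ≈ 0.1669
After 'absent': normaliser = 0.65·0.5112 + 0.7·0.3219 + 0.8·0.1669; P(author J) ≈ 0.4808, P(author N) ≈ 0.3260, P(author Q) ≈ 0.1932
After 'absent': normaliser = 0.65·0.4808 + 0.7·0.3260 + 0.8·0.1932; P(author J) ≈ 0.4494, P(author N) ≈ 0.3282, P(author Q) ≈ 0.2223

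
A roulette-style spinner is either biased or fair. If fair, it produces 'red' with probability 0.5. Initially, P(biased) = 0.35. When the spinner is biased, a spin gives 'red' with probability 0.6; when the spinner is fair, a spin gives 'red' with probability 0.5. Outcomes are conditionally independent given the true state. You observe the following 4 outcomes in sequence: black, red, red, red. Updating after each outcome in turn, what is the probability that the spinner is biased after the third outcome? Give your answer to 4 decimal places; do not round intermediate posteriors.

0.3828

Apply Bayes' rule sequentially, carrying P(biased) forward.
After 'black': P(biased) = 0.4·0.3500 / (0.4·0.3500 + 0.5·0.6500) ≈ 0.3011
After 'red': P(biased) = 0.6·0.3011 / (0.6·0.3011 + 0.5·0.6989) ≈ 0.3408
After 'red': P(biased) = 0.6·0.3408 / (0.6·0.3408 + 0.5·0.6592) ≈ 0.3828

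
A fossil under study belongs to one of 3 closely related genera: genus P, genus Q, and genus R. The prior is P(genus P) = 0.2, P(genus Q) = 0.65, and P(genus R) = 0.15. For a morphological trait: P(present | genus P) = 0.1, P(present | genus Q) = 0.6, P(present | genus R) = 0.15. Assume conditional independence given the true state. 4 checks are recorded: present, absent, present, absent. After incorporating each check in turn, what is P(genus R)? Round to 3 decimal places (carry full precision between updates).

After 'present': normaliser = 0.1·0.2000 + 0.6·0.6500 + 0.15·0.1500; P(genus P) ≈ 0.0462, P(genus Q) ≈ 0.9017, P(genus R) ≈ 0.0520
After 'absent': normaliser = 0.9·0.0462 + 0.4·0.9017 + 0.85·0.0520; P(genus P) ≈ 0.0932, P(genus Q) ≈ 0.8078, P(genus R) ≈ 0.0990
After 'present': normaliser = 0.1·0.0932 + 0.6·0.8078 + 0.15·0.0990; P(genus P) ≈ 0.0183, P(genus Q) ≈ 0.9525, P(genus R) ≈ 0.0292
After 'absent': normaliser = 0.9·0.0183 + 0.4·0.9525 + 0.85·0.0292; P(genus P) ≈ 0.0390, P(genus Q) ≈ 0.9022, P(genus R) ≈ 0.0588

0.059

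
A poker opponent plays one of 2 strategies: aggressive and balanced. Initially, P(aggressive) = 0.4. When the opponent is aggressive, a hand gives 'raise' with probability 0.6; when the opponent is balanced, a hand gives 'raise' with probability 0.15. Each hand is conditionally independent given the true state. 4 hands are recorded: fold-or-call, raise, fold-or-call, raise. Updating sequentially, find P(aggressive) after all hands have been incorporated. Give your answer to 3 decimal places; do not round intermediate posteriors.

After 'fold-or-call': P(aggressive) = 0.4·0.4000 / (0.4·0.4000 + 0.85·0.6000) ≈ 0.2388
After 'raise': P(aggressive) = 0.6·0.2388 / (0.6·0.2388 + 0.15·0.7612) ≈ 0.5565
After 'fold-or-call': P(aggressive) = 0.4·0.5565 / (0.4·0.5565 + 0.85·0.4435) ≈ 0.3713
After 'raise': P(aggressive) = 0.6·0.3713 / (0.6·0.3713 + 0.15·0.6287) ≈ 0.7026

0.703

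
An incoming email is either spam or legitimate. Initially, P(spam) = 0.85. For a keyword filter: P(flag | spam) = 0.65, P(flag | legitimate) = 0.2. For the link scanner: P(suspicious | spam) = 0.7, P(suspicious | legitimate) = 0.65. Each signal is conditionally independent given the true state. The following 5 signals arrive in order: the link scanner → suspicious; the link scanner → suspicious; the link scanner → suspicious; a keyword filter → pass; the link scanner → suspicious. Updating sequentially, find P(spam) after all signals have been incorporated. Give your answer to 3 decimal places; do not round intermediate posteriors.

0.769

After the link scanner='suspicious': P(spam) = 0.7·0.8500 / (0.7·0.8500 + 0.65·0.1500) ≈ 0.8592
After the link scanner='suspicious': P(spam) = 0.7·0.8592 / (0.7·0.8592 + 0.65·0.1408) ≈ 0.8679
After the link scanner='suspicious': P(spam) = 0.7·0.8679 / (0.7·0.8679 + 0.65·0.1321) ≈ 0.8762
After a keyword filter='pass': P(spam) = 0.35·0.8762 / (0.35·0.8762 + 0.8·0.1238) ≈ 0.7559
After the link scanner='suspicious': P(spam) = 0.7·0.7559 / (0.7·0.7559 + 0.65·0.2441) ≈ 0.7693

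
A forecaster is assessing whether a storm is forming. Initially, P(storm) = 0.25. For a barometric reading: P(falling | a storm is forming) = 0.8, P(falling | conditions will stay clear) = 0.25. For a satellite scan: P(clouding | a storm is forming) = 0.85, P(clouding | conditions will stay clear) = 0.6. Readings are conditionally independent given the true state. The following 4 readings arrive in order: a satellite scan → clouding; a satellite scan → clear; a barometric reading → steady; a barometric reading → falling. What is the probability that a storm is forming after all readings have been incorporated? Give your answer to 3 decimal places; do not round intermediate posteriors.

0.131

Each posterior becomes the prior for the next update.
After a satellite scan='clouding': P(storm) = 0.85·0.2500 / (0.85·0.2500 + 0.6·0.7500) ≈ 0.3208
After a satellite scan='clear': P(storm) = 0.15·0.3208 / (0.15·0.3208 + 0.4·0.6792) ≈ 0.1504
After a barometric reading='steady': P(storm) = 0.2·0.1504 / (0.2·0.1504 + 0.75·0.8496) ≈ 0.0451
After a barometric reading='falling': P(storm) = 0.8·0.0451 / (0.8·0.0451 + 0.25·0.9549) ≈ 0.1313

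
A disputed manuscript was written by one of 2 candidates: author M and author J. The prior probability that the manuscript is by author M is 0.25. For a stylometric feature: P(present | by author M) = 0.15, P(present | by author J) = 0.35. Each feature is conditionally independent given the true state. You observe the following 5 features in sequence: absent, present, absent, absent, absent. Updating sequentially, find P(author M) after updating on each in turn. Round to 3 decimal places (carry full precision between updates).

0.295

After 'absent': P(author M) = 0.85·0.2500 / (0.85·0.2500 + 0.65·0.7500) ≈ 0.3036
After 'present': P(author M) = 0.15·0.3036 / (0.15·0.3036 + 0.35·0.6964) ≈ 0.1574
After 'absent': P(author M) = 0.85·0.1574 / (0.85·0.1574 + 0.65·0.8426) ≈ 0.1963
After 'absent': P(author M) = 0.85·0.1963 / (0.85·0.1963 + 0.65·0.8037) ≈ 0.2421
After 'absent': P(author M) = 0.85·0.2421 / (0.85·0.2421 + 0.65·0.7579) ≈ 0.2947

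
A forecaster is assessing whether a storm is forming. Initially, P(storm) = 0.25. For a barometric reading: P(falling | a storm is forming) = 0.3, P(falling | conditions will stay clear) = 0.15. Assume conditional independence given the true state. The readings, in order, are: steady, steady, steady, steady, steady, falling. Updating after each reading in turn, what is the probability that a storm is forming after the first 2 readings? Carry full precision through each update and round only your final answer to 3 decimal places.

0.184

After 'steady': P(storm) = 0.7·0.2500 / (0.7·0.2500 + 0.85·0.7500) ≈ 0.2154
After 'steady': P(storm) = 0.7·0.2154 / (0.7·0.2154 + 0.85·0.7846) ≈ 0.1844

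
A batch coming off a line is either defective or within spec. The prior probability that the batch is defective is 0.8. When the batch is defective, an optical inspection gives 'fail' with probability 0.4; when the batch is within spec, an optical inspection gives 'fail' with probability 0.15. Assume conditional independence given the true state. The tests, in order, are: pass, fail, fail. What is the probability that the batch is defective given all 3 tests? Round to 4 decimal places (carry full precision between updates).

0.9526

After 'pass': P(defective) = 0.6·0.8000 / (0.6·0.8000 + 0.85·0.2000) ≈ 0.7385
After 'fail': P(defective) = 0.4·0.7385 / (0.4·0.7385 + 0.15·0.2615) ≈ 0.8828
After 'fail': P(defective) = 0.4·0.8828 / (0.4·0.8828 + 0.15·0.1172) ≈ 0.9526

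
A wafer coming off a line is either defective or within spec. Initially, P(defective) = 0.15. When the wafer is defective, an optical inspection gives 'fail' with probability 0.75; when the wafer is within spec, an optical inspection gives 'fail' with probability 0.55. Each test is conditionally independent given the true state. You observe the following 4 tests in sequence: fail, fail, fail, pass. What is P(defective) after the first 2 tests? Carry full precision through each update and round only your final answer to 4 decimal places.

After 'fail': P(defective) = 0.75·0.1500 / (0.75·0.1500 + 0.55·0.8500) ≈ 0.1940
After 'fail': P(defective) = 0.75·0.1940 / (0.75·0.1940 + 0.55·0.8060) ≈ 0.2471

0.2471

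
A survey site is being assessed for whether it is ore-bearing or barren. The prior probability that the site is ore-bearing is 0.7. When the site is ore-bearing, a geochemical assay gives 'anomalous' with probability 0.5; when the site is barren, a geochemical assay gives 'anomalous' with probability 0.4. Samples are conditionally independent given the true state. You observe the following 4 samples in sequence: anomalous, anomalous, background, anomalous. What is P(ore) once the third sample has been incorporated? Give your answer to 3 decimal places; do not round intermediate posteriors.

After 'anomalous': P(ore) = 0.5·0.7000 / (0.5·0.7000 + 0.4·0.3000) ≈ 0.7447
After 'anomalous': P(ore) = 0.5·0.7447 / (0.5·0.7447 + 0.4·0.2553) ≈ 0.7848
After 'background': P(ore) = 0.5·0.7848 / (0.5·0.7848 + 0.6·0.2152) ≈ 0.7524

0.752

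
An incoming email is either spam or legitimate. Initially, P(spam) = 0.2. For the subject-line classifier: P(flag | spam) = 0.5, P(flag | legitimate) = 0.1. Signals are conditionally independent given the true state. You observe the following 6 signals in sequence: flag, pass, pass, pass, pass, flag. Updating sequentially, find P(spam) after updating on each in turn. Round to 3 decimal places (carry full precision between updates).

After 'flag': P(spam) = 0.5·0.2000 / (0.5·0.2000 + 0.1·0.8000) ≈ 0.5556
After 'pass': P(spam) = 0.5·0.5556 / (0.5·0.5556 + 0.9·0.4444) ≈ 0.4098
After 'pass': P(spam) = 0.5·0.4098 / (0.5·0.4098 + 0.9·0.5902) ≈ 0.2784
After 'pass': P(spam) = 0.5·0.2784 / (0.5·0.2784 + 0.9·0.7216) ≈ 0.1765
After 'pass': P(spam) = 0.5·0.1765 / (0.5·0.1765 + 0.9·0.8235) ≈ 0.1064
After 'flag': P(spam) = 0.5·0.1064 / (0.5·0.1064 + 0.1·0.8936) ≈ 0.3732

0.373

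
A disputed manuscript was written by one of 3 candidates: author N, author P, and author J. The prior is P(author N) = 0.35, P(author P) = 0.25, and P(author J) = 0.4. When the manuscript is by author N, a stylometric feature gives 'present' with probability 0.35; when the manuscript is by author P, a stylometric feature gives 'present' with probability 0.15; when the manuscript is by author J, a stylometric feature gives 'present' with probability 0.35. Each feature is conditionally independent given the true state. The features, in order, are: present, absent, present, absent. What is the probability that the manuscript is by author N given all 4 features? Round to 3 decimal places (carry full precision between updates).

0.422

After 'present': normaliser = 0.35·0.3500 + 0.15·0.2500 + 0.35·0.4000; P(author N) ≈ 0.4083, P(author P) ≈ 0.1250, P(author J) ≈ 0.4667
After 'absent': normaliser = 0.65·0.4083 + 0.85·0.1250 + 0.65·0.4667; P(author N) ≈ 0.3932, P(author P) ≈ 0.1574, P(author J) ≈ 0.4494
After 'present': normaliser = 0.35·0.3932 + 0.15·0.1574 + 0.35·0.4494; P(author N) ≈ 0.4321, P(author P) ≈ 0.0741, P(author J) ≈ 0.4938
After 'absent': normaliser = 0.65·0.4321 + 0.85·0.0741 + 0.65·0.4938; P(author N) ≈ 0.4224, P(author P) ≈ 0.0948, P(author J) ≈ 0.4828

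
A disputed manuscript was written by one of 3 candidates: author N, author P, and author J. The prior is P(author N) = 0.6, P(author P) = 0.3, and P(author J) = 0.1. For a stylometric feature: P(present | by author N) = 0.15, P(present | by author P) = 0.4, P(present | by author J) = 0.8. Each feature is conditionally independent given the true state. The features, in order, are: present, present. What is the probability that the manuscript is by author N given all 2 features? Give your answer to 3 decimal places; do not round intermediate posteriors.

0.108

After 'present': normaliser = 0.15·0.6000 + 0.4·0.3000 + 0.8·0.1000; P(author N) ≈ 0.3103, P(author P) ≈ 0.4138, P(author J) ≈ 0.2759
After 'present': normaliser = 0.15·0.3103 + 0.4·0.4138 + 0.8·0.2759; P(author N) ≈ 0.1076, P(author P) ≈ 0.3825, P(author J) ≈ 0.5100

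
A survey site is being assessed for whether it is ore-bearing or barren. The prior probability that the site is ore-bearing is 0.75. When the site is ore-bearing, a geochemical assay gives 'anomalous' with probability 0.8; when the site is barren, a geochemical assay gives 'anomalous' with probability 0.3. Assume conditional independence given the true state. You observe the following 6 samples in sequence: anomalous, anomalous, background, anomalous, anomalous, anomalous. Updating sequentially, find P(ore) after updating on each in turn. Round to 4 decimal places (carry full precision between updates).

After 'anomalous': P(ore) = 0.8·0.7500 / (0.8·0.7500 + 0.3·0.2500) ≈ 0.8889
After 'anomalous': P(ore) = 0.8·0.8889 / (0.8·0.8889 + 0.3·0.1111) ≈ 0.9552
After 'background': P(ore) = 0.2·0.9552 / (0.2·0.9552 + 0.7·0.0448) ≈ 0.8591
After 'anomalous': P(ore) = 0.8·0.8591 / (0.8·0.8591 + 0.3·0.1409) ≈ 0.9420
After 'anomalous': P(ore) = 0.8·0.9420 / (0.8·0.9420 + 0.3·0.0580) ≈ 0.9774
After 'anomalous': P(ore) = 0.8·0.9774 / (0.8·0.9774 + 0.3·0.0226) ≈ 0.9914

0.9914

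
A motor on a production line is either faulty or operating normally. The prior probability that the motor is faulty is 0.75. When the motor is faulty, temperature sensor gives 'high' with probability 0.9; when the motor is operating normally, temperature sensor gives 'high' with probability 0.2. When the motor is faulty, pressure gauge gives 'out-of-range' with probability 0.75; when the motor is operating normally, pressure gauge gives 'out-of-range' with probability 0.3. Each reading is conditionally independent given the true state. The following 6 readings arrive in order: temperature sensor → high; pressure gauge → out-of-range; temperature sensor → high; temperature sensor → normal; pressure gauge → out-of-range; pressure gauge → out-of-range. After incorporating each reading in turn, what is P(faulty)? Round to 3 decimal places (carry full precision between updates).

After temperature sensor='high': P(faulty) = 0.9·0.7500 / (0.9·0.7500 + 0.2·0.2500) ≈ 0.9310
After pressure gauge='out-of-range': P(faulty) = 0.75·0.9310 / (0.75·0.9310 + 0.3·0.0690) ≈ 0.9712
After temperature sensor='high': P(faulty) = 0.9·0.9712 / (0.9·0.9712 + 0.2·0.0288) ≈ 0.9935
After temperature sensor='normal': P(faulty) = 0.1·0.9935 / (0.1·0.9935 + 0.8·0.0065) ≈ 0.9500
After pressure gauge='out-of-range': P(faulty) = 0.75·0.9500 / (0.75·0.9500 + 0.3·0.0500) ≈ 0.9794
After pressure gauge='out-of-range': P(faulty) = 0.75·0.9794 / (0.75·0.9794 + 0.3·0.0206) ≈ 0.9916

0.992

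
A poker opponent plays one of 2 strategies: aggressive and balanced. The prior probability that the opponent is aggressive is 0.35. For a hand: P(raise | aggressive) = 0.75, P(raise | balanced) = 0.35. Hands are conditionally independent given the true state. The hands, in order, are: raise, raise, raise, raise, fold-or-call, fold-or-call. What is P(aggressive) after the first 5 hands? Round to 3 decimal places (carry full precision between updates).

0.814

Each posterior becomes the prior for the next update.
After 'raise': P(aggressive) = 0.75·0.3500 / (0.75·0.3500 + 0.35·0.6500) ≈ 0.5357
After 'raise': P(aggressive) = 0.75·0.5357 / (0.75·0.5357 + 0.35·0.4643) ≈ 0.7120
After 'raise': P(aggressive) = 0.75·0.7120 / (0.75·0.7120 + 0.35·0.2880) ≈ 0.8412
After 'raise': P(aggressive) = 0.75·0.8412 / (0.75·0.8412 + 0.35·0.1588) ≈ 0.9191
After 'fold-or-call': P(aggressive) = 0.25·0.9191 / (0.25·0.9191 + 0.65·0.0809) ≈ 0.8137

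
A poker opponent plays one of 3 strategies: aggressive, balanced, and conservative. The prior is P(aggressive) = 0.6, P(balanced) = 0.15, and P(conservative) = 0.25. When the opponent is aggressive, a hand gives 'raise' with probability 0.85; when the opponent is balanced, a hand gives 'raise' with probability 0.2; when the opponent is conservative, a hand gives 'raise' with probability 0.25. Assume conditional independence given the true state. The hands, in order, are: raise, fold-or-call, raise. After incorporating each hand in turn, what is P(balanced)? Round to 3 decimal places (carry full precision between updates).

0.059

After 'raise': normaliser = 0.85·0.6000 + 0.2·0.1500 + 0.25·0.2500; P(aggressive) ≈ 0.8465, P(balanced) ≈ 0.0498, P(conservative) ≈ 0.1037
After 'fold-or-call': normaliser = 0.15·0.8465 + 0.8·0.0498 + 0.75·0.1037; P(aggressive) ≈ 0.5191, P(balanced) ≈ 0.1628, P(conservative) ≈ 0.3181
After 'raise': normaliser = 0.85·0.5191 + 0.2·0.1628 + 0.25·0.3181; P(aggressive) ≈ 0.7974, P(balanced) ≈ 0.0589, P(conservative) ≈ 0.1437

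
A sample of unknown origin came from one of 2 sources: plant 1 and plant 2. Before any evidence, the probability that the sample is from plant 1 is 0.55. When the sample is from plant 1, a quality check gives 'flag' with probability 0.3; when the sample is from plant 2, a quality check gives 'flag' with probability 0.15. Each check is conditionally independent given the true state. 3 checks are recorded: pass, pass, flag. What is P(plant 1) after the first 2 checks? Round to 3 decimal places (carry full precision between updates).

0.453

Each posterior becomes the prior for the next update.
After 'pass': P(plant 1) = 0.7·0.5500 / (0.7·0.5500 + 0.85·0.4500) ≈ 0.5016
After 'pass': P(plant 1) = 0.7·0.5016 / (0.7·0.5016 + 0.85·0.4984) ≈ 0.4532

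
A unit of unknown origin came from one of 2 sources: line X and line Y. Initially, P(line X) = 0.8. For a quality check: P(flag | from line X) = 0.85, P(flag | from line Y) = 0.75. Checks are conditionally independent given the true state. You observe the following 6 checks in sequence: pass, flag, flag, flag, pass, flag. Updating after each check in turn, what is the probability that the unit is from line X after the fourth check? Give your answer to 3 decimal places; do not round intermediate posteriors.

0.777

After 'pass': P(line X) = 0.15·0.8000 / (0.15·0.8000 + 0.25·0.2000) ≈ 0.7059
After 'flag': P(line X) = 0.85·0.7059 / (0.85·0.7059 + 0.75·0.2941) ≈ 0.7312
After 'flag': P(line X) = 0.85·0.7312 / (0.85·0.7312 + 0.75·0.2688) ≈ 0.7551
After 'flag': P(line X) = 0.85·0.7551 / (0.85·0.7551 + 0.75·0.2449) ≈ 0.7775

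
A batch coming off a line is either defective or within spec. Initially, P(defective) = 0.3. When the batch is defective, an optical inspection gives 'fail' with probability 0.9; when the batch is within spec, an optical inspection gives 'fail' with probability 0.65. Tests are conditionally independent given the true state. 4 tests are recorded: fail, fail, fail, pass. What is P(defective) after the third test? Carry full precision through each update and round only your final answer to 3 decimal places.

0.532

After 'fail': P(defective) = 0.9·0.3000 / (0.9·0.3000 + 0.65·0.7000) ≈ 0.3724
After 'fail': P(defective) = 0.9·0.3724 / (0.9·0.3724 + 0.65·0.6276) ≈ 0.4510
After 'fail': P(defective) = 0.9·0.4510 / (0.9·0.4510 + 0.65·0.5490) ≈ 0.5322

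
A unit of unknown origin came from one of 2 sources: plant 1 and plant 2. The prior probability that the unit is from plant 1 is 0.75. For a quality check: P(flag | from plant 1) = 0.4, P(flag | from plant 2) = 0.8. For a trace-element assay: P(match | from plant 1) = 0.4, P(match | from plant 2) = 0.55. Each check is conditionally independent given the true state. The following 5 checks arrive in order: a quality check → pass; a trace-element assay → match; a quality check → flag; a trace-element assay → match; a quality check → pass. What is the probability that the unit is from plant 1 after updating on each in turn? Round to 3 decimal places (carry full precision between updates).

0.877

After a quality check='pass': P(plant 1) = 0.6·0.7500 / (0.6·0.7500 + 0.2·0.2500) ≈ 0.9000
After a trace-element assay='match': P(plant 1) = 0.4·0.9000 / (0.4·0.9000 + 0.55·0.1000) ≈ 0.8675
After a quality check='flag': P(plant 1) = 0.4·0.8675 / (0.4·0.8675 + 0.8·0.1325) ≈ 0.7660
After a trace-element assay='match': P(plant 1) = 0.4·0.7660 / (0.4·0.7660 + 0.55·0.2340) ≈ 0.7042
After a quality check='pass': P(plant 1) = 0.6·0.7042 / (0.6·0.7042 + 0.2·0.2958) ≈ 0.8772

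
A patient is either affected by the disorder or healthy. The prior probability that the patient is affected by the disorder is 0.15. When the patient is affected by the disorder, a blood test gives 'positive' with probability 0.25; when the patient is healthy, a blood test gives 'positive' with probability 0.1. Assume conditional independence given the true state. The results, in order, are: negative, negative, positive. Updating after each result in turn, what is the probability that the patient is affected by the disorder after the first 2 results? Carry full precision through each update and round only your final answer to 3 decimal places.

0.109

Each posterior becomes the prior for the next update.
After 'negative': P(affected) = 0.75·0.1500 / (0.75·0.1500 + 0.9·0.8500) ≈ 0.1282
After 'negative': P(affected) = 0.75·0.1282 / (0.75·0.1282 + 0.9·0.8718) ≈ 0.1092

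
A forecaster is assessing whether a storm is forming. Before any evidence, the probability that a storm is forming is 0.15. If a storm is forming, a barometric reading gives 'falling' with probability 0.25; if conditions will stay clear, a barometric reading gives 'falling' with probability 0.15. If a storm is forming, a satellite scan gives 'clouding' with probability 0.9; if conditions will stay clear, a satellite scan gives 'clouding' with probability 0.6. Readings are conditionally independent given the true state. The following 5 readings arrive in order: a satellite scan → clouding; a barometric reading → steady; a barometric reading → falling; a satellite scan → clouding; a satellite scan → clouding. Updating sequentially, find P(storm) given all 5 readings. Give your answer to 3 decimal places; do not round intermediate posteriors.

0.467

After a satellite scan='clouding': P(storm) = 0.9·0.1500 / (0.9·0.1500 + 0.6·0.8500) ≈ 0.2093
After a barometric reading='steady': P(storm) = 0.75·0.2093 / (0.75·0.2093 + 0.85·0.7907) ≈ 0.1893
After a barometric reading='falling': P(storm) = 0.25·0.1893 / (0.25·0.1893 + 0.15·0.8107) ≈ 0.2802
After a satellite scan='clouding': P(storm) = 0.9·0.2802 / (0.9·0.2802 + 0.6·0.7198) ≈ 0.3687
After a satellite scan='clouding': P(storm) = 0.9·0.3687 / (0.9·0.3687 + 0.6·0.6313) ≈ 0.4669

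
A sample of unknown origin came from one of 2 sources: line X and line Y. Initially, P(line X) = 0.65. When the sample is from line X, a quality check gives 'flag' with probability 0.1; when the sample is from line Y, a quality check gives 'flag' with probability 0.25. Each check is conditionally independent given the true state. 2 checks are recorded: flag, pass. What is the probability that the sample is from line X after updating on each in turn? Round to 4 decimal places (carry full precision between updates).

0.4713

Apply Bayes' rule sequentially, carrying P(line X) forward.
After 'flag': P(line X) = 0.1·0.6500 / (0.1·0.6500 + 0.25·0.3500) ≈ 0.4262
After 'pass': P(line X) = 0.9·0.4262 / (0.9·0.4262 + 0.75·0.5738) ≈ 0.4713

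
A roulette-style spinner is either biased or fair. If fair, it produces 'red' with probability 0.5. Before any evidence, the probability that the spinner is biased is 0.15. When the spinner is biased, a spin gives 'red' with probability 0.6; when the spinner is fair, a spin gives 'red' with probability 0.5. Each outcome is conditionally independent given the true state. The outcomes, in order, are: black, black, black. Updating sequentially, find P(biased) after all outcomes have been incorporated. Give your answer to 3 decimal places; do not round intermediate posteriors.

After 'black': P(biased) = 0.4·0.1500 / (0.4·0.1500 + 0.5·0.8500) ≈ 0.1237
After 'black': P(biased) = 0.4·0.1237 / (0.4·0.1237 + 0.5·0.8763) ≈ 0.1015
After 'black': P(biased) = 0.4·0.1015 / (0.4·0.1015 + 0.5·0.8985) ≈ 0.0829

0.083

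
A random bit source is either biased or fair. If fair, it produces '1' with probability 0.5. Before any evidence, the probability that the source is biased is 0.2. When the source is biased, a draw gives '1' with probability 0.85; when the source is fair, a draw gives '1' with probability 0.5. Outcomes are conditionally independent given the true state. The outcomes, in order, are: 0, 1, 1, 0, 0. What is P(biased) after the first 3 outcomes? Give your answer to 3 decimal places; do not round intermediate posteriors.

0.178

After '0': P(biased) = 0.15·0.2000 / (0.15·0.2000 + 0.5·0.8000) ≈ 0.0698
After '1': P(biased) = 0.85·0.0698 / (0.85·0.0698 + 0.5·0.9302) ≈ 0.1131
After '1': P(biased) = 0.85·0.1131 / (0.85·0.1131 + 0.5·0.8869) ≈ 0.1781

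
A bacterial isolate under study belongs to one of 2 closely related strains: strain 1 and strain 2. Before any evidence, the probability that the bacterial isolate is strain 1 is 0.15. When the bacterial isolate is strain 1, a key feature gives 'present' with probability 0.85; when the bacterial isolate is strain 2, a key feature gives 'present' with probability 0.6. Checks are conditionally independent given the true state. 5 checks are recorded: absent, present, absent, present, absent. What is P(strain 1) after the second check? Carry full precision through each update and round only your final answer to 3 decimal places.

After 'absent': P(strain 1) = 0.15·0.1500 / (0.15·0.1500 + 0.4·0.8500) ≈ 0.0621
After 'present': P(strain 1) = 0.85·0.0621 / (0.85·0.0621 + 0.6·0.9379) ≈ 0.0857

0.086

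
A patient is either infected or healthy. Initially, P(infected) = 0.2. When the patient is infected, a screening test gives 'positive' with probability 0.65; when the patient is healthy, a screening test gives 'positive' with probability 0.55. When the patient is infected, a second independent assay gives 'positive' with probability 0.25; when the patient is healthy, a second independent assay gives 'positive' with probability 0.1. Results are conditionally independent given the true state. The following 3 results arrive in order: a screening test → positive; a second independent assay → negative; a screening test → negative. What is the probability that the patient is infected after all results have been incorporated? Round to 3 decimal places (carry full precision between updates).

After a screening test='positive': P(infected) = 0.65·0.2000 / (0.65·0.2000 + 0.55·0.8000) ≈ 0.2281
After a second independent assay='negative': P(infected) = 0.75·0.2281 / (0.75·0.2281 + 0.9·0.7719) ≈ 0.1976
After a screening test='negative': P(infected) = 0.35·0.1976 / (0.35·0.1976 + 0.45·0.8024) ≈ 0.1607

0.161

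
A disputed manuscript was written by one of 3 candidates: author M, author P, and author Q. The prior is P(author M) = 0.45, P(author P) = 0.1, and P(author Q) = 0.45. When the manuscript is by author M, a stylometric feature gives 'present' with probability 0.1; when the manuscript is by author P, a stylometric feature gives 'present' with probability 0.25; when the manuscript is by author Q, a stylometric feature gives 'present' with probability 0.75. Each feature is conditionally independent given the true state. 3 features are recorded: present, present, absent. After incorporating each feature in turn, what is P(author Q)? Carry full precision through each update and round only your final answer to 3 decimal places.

Each posterior becomes the prior for the next update.
After 'present': normaliser = 0.1·0.4500 + 0.25·0.1000 + 0.75·0.4500; P(author M) ≈ 0.1104, P(author P) ≈ 0.0613, P(author Q) ≈ 0.8282
After 'present': normaliser = 0.1·0.1104 + 0.25·0.0613 + 0.75·0.8282; P(author M) ≈ 0.0171, P(author P) ≈ 0.0237, P(author Q) ≈ 0.9593
After 'absent': normaliser = 0.9·0.0171 + 0.75·0.0237 + 0.25·0.9593; P(author M) ≈ 0.0562, P(author P) ≈ 0.0651, P(author Q) ≈ 0.8787

0.879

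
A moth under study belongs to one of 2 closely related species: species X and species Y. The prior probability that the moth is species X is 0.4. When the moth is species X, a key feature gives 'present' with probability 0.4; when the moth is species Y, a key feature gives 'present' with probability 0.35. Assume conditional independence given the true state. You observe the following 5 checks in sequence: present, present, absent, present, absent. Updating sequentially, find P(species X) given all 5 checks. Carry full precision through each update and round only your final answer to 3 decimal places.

After 'present': P(species X) = 0.4·0.4000 / (0.4·0.4000 + 0.35·0.6000) ≈ 0.4324
After 'present': P(species X) = 0.4·0.4324 / (0.4·0.4324 + 0.35·0.5676) ≈ 0.4655
After 'absent': P(species X) = 0.6·0.4655 / (0.6·0.4655 + 0.65·0.5345) ≈ 0.4456
After 'present': P(species X) = 0.4·0.4456 / (0.4·0.4456 + 0.35·0.5544) ≈ 0.4788
After 'absent': P(species X) = 0.6·0.4788 / (0.6·0.4788 + 0.65·0.5212) ≈ 0.4589

0.459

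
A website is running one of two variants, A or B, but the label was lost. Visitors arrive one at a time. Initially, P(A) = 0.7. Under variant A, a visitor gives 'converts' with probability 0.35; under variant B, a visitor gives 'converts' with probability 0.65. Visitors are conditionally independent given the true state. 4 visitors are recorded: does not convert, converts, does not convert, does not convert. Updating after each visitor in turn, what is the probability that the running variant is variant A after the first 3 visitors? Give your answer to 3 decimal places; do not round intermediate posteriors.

After 'does not convert': P(A) = 0.65·0.7000 / (0.65·0.7000 + 0.35·0.3000) ≈ 0.8125
After 'converts': P(A) = 0.35·0.8125 / (0.35·0.8125 + 0.65·0.1875) ≈ 0.7000
After 'does not convert': P(A) = 0.65·0.7000 / (0.65·0.7000 + 0.35·0.3000) ≈ 0.8125

0.813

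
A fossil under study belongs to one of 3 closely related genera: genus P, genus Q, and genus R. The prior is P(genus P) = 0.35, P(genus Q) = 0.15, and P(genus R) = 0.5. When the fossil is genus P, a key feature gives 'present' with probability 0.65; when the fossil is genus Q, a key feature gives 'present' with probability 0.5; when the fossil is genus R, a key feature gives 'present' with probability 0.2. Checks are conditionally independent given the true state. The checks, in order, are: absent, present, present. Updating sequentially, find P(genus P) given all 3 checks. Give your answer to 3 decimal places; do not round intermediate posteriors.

After 'absent': normaliser = 0.35·0.3500 + 0.5·0.1500 + 0.8·0.5000; P(genus P) ≈ 0.2050, P(genus Q) ≈ 0.1255, P(genus R) ≈ 0.6695
After 'present': normaliser = 0.65·0.2050 + 0.5·0.1255 + 0.2·0.6695; P(genus P) ≈ 0.4039, P(genus Q) ≈ 0.1902, P(genus R) ≈ 0.4058
After 'present': normaliser = 0.65·0.4039 + 0.5·0.1902 + 0.2·0.4058; P(genus P) ≈ 0.5983, P(genus Q) ≈ 0.2167, P(genus R) ≈ 0.1850

0.598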